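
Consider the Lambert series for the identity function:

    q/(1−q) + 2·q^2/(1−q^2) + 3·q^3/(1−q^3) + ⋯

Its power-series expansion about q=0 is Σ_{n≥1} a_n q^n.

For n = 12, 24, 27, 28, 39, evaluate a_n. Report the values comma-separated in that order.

28, 60, 40, 56, 56

n=12: 12·1 6·2 4·3 3·4 2·6 1·12  f→[12+6+4+3+2+1]=28
n=24: 1·24 2·12 3·8 4·6 6·4 8·3 12·2 24·1  f→[1+2+3+4+6+8+12+24]=60
d|27:{27,9,3,1}  Σf=27+9+3+1=40
q^28  k|28↦f(k): 28:28 14:14 7:7 4:4 2:2 1:1  a_28=56
[q^39] f(39)=39,f(13)=13,f(3)=3,f(1)=1 ⇒ 56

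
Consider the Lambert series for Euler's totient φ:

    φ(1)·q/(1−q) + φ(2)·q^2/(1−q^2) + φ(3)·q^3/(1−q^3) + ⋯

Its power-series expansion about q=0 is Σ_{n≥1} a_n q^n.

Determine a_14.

n=14: 1·14 2·7 7·2 14·1  φ→[1+1+6+6]=14

a_14 = 14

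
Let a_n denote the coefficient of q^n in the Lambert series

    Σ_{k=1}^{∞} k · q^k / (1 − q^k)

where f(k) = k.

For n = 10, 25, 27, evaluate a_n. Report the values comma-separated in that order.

[q^10] f(10)=10,f(5)=5,f(2)=2,f(1)=1 ⇒ 18
q^25  k|25↦f(k): 25:25 5:5 1:1  a_25=31
n=27: 27·1 9·3 3·9 1·27  f→[27+9+3+1]=40

18, 31, 40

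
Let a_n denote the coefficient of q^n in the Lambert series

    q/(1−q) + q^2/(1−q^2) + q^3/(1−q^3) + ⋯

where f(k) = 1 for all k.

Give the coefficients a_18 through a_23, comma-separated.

6, 2, 6, 4, 4, 2

[q^18] f(1)=1,f(2)=1,f(3)=1,f(6)=1,f(9)=1,f(18)=1 ⇒ 6
q^19  k|19↦f(k): 19:1 1:1  a_19=2
n=20: 1·20 2·10 4·5 5·4 10·2 20·1  f→[1+1+1+1+1+1]=6
q^21  k|21↦f(k): 21:1 7:1 3:1 1:1  a_21=4
n=22: 1·22 2·11 11·2 22·1  f→[1+1+1+1]=4
d|23:{1,23}  Σf=1+1=2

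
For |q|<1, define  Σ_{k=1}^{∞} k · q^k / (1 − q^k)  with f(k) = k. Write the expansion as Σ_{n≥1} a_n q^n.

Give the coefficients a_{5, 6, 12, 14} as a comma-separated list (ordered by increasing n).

q^5  k|5↦f(k): 1:1 5:5  a_5=6
[q^6] f(1)=1,f(2)=2,f(3)=3,f(6)=6 ⇒ 12
n=12: 12·1 6·2 4·3 3·4 2·6 1·12  f→[12+6+4+3+2+1]=28
[q^14] f(14)=14,f(7)=7,f(2)=2,f(1)=1 ⇒ 24

6, 12, 28, 24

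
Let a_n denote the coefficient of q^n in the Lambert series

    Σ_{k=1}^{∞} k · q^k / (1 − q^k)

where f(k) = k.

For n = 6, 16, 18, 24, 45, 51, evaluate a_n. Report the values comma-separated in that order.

[q^6] f(1)=1,f(2)=2,f(3)=3,f(6)=6 ⇒ 12
q^16  k|16↦f(k): 1:1 2:2 4:4 8:8 16:16  a_16=31
n=18: 1·18 2·9 3·6 6·3 9·2 18·1  f→[1+2+3+6+9+18]=39
q^24  k|24↦f(k): 24:24 12:12 8:8 6:6 4:4 3:3 2:2 1:1  a_24=60
[q^45] f(45)=45,f(15)=15,f(9)=9,f(5)=5,f(3)=3,f(1)=1 ⇒ 78
q^51  k|51↦f(k): 1:1 3:3 17:17 51:51  a_51=72

12, 31, 39, 60, 78, 72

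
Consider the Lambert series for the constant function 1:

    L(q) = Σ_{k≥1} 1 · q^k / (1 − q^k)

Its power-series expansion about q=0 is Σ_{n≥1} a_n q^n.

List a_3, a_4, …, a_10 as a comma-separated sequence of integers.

q^3  k|3↦f(k): 1:1 3:1  a_3=2
d|4:{1,2,4}  Σf=1+1+1=3
[q^5] f(5)=1,f(1)=1 ⇒ 2
n=6: 1·6 2·3 3·2 6·1  f→[1+1+1+1]=4
[q^7] f(7)=1,f(1)=1 ⇒ 2
q^8  k|8↦f(k): 8:1 4:1 2:1 1:1  a_8=4
d|9:{1,3,9}  Σf=1+1+1=3
q^10  k|10↦f(k): 10:1 5:1 2:1 1:1  a_10=4

2, 3, 2, 4, 2, 4, 3, 4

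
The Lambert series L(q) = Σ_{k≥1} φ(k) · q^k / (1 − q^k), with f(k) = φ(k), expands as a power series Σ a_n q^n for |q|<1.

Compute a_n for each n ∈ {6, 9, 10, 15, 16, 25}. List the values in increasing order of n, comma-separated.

[q^6] φ(6)=2,φ(3)=2,φ(2)=1,φ(1)=1 ⇒ 6
d|9:{1,3,9}  Σφ=1+2+6=9
q^10  k|10↦φ(k): 10:4 5:4 2:1 1:1  a_10=10
n=15: 15·1 5·3 3·5 1·15  φ→[8+4+2+1]=15
d|16:{1,2,4,8,16}  Σφ=1+1+2+4+8=16
d|25:{1,5,25}  Σφ=1+4+20=25

6, 9, 10, 15, 16, 25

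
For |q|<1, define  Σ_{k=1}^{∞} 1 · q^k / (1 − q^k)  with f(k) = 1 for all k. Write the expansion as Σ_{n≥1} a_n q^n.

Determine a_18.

a_18 = 6

d|18:{18,9,6,3,2,1}  Σf=1+1+1+1+1+1=6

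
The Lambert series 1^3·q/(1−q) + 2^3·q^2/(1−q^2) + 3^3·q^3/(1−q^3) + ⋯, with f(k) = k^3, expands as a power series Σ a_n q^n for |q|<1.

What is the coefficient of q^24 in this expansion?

a_24 = 16380

q^24  k|24↦f(k): 24:13824 12:1728 8:512 6:216 4:64 3:27 2:8 1:1  a_24=16380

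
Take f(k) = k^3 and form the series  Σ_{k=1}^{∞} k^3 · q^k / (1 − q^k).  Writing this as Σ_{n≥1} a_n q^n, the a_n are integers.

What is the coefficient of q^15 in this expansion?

a_15 = 3528

n=15: 1·15 3·5 5·3 15·1  f→[1+27+125+3375]=3528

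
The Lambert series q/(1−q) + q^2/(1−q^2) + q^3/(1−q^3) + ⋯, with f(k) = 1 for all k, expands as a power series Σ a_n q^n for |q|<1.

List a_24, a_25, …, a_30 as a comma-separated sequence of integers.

8, 3, 4, 4, 6, 2, 8

d|24:{1,2,3,4,6,8,12,24}  Σf=1+1+1+1+1+1+1+1=8
[q^25] f(1)=1,f(5)=1,f(25)=1 ⇒ 3
d|26:{1,2,13,26}  Σf=1+1+1+1=4
d|27:{1,3,9,27}  Σf=1+1+1+1=4
d|28:{1,2,4,7,14,28}  Σf=1+1+1+1+1+1=6
[q^29] f(1)=1,f(29)=1 ⇒ 2
n=30: 1·30 2·15 3·10 5·6 6·5 10·3 15·2 30·1  f→[1+1+1+1+1+1+1+1]=8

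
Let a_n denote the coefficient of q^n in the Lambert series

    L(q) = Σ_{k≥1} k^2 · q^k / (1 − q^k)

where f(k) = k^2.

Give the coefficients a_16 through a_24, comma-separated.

341, 290, 455, 362, 546, 500, 610, 530, 850

n=16: 1·16 2·8 4·4 8·2 16·1  f→[1+4+16+64+256]=341
q^17  k|17↦f(k): 1:1 17:289  a_17=290
d|18:{18,9,6,3,2,1}  Σf=324+81+36+9+4+1=455
n=19: 1·19 19·1  f→[1+361]=362
[q^20] f(20)=400,f(10)=100,f(5)=25,f(4)=16,f(2)=4,f(1)=1 ⇒ 546
n=21: 1·21 3·7 7·3 21·1  f→[1+9+49+441]=500
n=22: 22·1 11·2 2·11 1·22  f→[484+121+4+1]=610
d|23:{23,1}  Σf=529+1=530
[q^24] f(1)=1,f(2)=4,f(3)=9,f(4)=16,f(6)=36,f(8)=64,f(12)=144,f(24)=576 ⇒ 850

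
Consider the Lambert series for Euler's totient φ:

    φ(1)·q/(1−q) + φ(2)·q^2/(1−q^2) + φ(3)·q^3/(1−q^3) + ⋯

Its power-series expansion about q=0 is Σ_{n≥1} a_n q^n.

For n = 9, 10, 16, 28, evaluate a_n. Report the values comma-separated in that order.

n=9: 9·1 3·3 1·9  φ→[6+2+1]=9
[q^10] φ(1)=1,φ(2)=1,φ(5)=4,φ(10)=4 ⇒ 10
n=16: 1·16 2·8 4·4 8·2 16·1  φ→[1+1+2+4+8]=16
[q^28] φ(1)=1,φ(2)=1,φ(4)=2,φ(7)=6,φ(14)=6,φ(28)=12 ⇒ 28

9, 10, 16, 28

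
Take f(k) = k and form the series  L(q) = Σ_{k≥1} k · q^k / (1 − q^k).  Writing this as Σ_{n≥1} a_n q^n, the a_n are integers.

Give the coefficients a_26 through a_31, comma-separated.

q^26  k|26↦f(k): 26:26 13:13 2:2 1:1  a_26=42
[q^27] f(27)=27,f(9)=9,f(3)=3,f(1)=1 ⇒ 40
[q^28] f(1)=1,f(2)=2,f(4)=4,f(7)=7,f(14)=14,f(28)=28 ⇒ 56
[q^29] f(29)=29,f(1)=1 ⇒ 30
n=30: 1·30 2·15 3·10 5·6 6·5 10·3 15·2 30·1  f→[1+2+3+5+6+10+15+30]=72
q^31  k|31↦f(k): 31:31 1:1  a_31=32

42, 40, 56, 30, 72, 32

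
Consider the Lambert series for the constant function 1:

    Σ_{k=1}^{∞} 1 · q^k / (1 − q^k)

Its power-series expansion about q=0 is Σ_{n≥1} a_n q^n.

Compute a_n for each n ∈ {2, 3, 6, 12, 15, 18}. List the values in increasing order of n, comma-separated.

2, 2, 4, 6, 4, 6

[q^2] f(2)=1,f(1)=1 ⇒ 2
d|3:{1,3}  Σf=1+1=2
n=6: 1·6 2·3 3·2 6·1  f→[1+1+1+1]=4
[q^12] f(1)=1,f(2)=1,f(3)=1,f(4)=1,f(6)=1,f(12)=1 ⇒ 6
d|15:{1,3,5,15}  Σf=1+1+1+1=4
n=18: 18·1 9·2 6·3 3·6 2·9 1·18  f→[1+1+1+1+1+1]=6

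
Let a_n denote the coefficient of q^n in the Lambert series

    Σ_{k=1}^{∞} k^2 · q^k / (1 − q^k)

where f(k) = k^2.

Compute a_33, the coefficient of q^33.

n=33: 33·1 11·3 3·11 1·33  f→[1089+121+9+1]=1220

a_33 = 1220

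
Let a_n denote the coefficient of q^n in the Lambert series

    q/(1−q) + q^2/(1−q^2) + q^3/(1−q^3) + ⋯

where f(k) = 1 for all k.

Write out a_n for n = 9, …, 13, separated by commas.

3, 4, 2, 6, 2

n=9: 1·9 3·3 9·1  f→[1+1+1]=3
n=10: 10·1 5·2 2·5 1·10  f→[1+1+1+1]=4
[q^11] f(1)=1,f(11)=1 ⇒ 2
q^12  k|12↦f(k): 1:1 2:1 3:1 4:1 6:1 12:1  a_12=6
n=13: 1·13 13·1  f→[1+1]=2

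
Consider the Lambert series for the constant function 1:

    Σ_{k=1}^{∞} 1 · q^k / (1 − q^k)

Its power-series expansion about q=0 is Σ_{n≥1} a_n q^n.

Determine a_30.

a_30 = 8

q^30  k|30↦f(k): 1:1 2:1 3:1 5:1 6:1 10:1 15:1 30:1  a_30=8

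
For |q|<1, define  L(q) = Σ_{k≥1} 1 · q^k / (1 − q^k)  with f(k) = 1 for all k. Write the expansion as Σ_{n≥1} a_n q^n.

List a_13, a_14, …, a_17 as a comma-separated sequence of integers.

n=13: 13·1 1·13  f→[1+1]=2
n=14: 14·1 7·2 2·7 1·14  f→[1+1+1+1]=4
q^15  k|15↦f(k): 1:1 3:1 5:1 15:1  a_15=4
q^16  k|16↦f(k): 16:1 8:1 4:1 2:1 1:1  a_16=5
n=17: 17·1 1·17  f→[1+1]=2

2, 4, 4, 5, 2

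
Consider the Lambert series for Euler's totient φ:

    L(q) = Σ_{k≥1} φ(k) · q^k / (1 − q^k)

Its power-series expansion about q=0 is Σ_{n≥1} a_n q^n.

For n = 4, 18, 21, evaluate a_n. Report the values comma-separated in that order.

n=4: 1·4 2·2 4·1  φ→[1+1+2]=4
q^18  k|18↦φ(k): 1:1 2:1 3:2 6:2 9:6 18:6  a_18=18
n=21: 21·1 7·3 3·7 1·21  φ→[12+6+2+1]=21

4, 18, 21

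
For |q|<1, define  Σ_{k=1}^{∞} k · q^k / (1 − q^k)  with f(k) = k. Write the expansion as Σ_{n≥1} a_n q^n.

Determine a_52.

n=52: 52·1 26·2 13·4 4·13 2·26 1·52  f→[52+26+13+4+2+1]=98

a_52 = 98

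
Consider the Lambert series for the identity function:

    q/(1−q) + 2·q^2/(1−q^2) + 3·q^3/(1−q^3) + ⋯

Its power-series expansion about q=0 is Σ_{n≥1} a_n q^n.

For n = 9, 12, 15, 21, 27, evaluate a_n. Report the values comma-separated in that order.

d|9:{1,3,9}  Σf=1+3+9=13
d|12:{1,2,3,4,6,12}  Σf=1+2+3+4+6+12=28
[q^15] f(15)=15,f(5)=5,f(3)=3,f(1)=1 ⇒ 24
q^21  k|21↦f(k): 21:21 7:7 3:3 1:1  a_21=32
d|27:{27,9,3,1}  Σf=27+9+3+1=40

13, 28, 24, 32, 40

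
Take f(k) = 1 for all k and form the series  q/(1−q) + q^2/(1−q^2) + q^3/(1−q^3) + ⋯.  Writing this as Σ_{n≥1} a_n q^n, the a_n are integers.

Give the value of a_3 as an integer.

a_3 = 2

[q^3] f(3)=1,f(1)=1 ⇒ 2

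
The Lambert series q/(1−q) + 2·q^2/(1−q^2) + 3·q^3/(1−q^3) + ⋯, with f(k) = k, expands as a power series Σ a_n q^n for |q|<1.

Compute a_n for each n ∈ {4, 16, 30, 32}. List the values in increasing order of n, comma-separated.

7, 31, 72, 63

q^4  k|4↦f(k): 4:4 2:2 1:1  a_4=7
[q^16] f(16)=16,f(8)=8,f(4)=4,f(2)=2,f(1)=1 ⇒ 31
d|30:{1,2,3,5,6,10,15,30}  Σf=1+2+3+5+6+10+15+30=72
[q^32] f(32)=32,f(16)=16,f(8)=8,f(4)=4,f(2)=2,f(1)=1 ⇒ 63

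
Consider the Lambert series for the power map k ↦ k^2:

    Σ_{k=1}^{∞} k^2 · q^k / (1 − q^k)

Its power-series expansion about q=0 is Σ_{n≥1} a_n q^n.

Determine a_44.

[q^44] f(44)=1936,f(22)=484,f(11)=121,f(4)=16,f(2)=4,f(1)=1 ⇒ 2562

a_44 = 2562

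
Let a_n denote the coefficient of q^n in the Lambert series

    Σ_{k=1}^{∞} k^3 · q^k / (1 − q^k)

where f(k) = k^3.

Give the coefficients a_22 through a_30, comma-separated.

11988, 12168, 16380, 15751, 19782, 20440, 25112, 24390, 31752

q^22  k|22↦f(k): 1:1 2:8 11:1331 22:10648  a_22=11988
q^23  k|23↦f(k): 23:12167 1:1  a_23=12168
d|24:{24,12,8,6,4,3,2,1}  Σf=13824+1728+512+216+64+27+8+1=16380
[q^25] f(1)=1,f(5)=125,f(25)=15625 ⇒ 15751
[q^26] f(1)=1,f(2)=8,f(13)=2197,f(26)=17576 ⇒ 19782
q^27  k|27↦f(k): 1:1 3:27 9:729 27:19683  a_27=20440
[q^28] f(28)=21952,f(14)=2744,f(7)=343,f(4)=64,f(2)=8,f(1)=1 ⇒ 25112
q^29  k|29↦f(k): 1:1 29:24389  a_29=24390
n=30: 1·30 2·15 3·10 5·6 6·5 10·3 15·2 30·1  f→[1+8+27+125+216+1000+3375+27000]=31752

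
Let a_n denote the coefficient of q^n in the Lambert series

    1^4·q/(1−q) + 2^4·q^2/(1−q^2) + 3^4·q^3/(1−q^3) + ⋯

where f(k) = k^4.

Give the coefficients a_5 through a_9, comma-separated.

d|5:{1,5}  Σf=1+625=626
d|6:{1,2,3,6}  Σf=1+16+81+1296=1394
n=7: 1·7 7·1  f→[1+2401]=2402
[q^8] f(8)=4096,f(4)=256,f(2)=16,f(1)=1 ⇒ 4369
[q^9] f(9)=6561,f(3)=81,f(1)=1 ⇒ 6643

626, 1394, 2402, 4369, 6643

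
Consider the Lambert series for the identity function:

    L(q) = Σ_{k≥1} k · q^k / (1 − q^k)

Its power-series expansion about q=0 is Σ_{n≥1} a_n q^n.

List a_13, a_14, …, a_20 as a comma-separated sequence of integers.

[q^13] f(13)=13,f(1)=1 ⇒ 14
q^14  k|14↦f(k): 1:1 2:2 7:7 14:14  a_14=24
q^15  k|15↦f(k): 1:1 3:3 5:5 15:15  a_15=24
[q^16] f(16)=16,f(8)=8,f(4)=4,f(2)=2,f(1)=1 ⇒ 31
d|17:{1,17}  Σf=1+17=18
q^18  k|18↦f(k): 18:18 9:9 6:6 3:3 2:2 1:1  a_18=39
[q^19] f(19)=19,f(1)=1 ⇒ 20
q^20  k|20↦f(k): 1:1 2:2 4:4 5:5 10:10 20:20  a_20=42

14, 24, 24, 31, 18, 39, 20, 42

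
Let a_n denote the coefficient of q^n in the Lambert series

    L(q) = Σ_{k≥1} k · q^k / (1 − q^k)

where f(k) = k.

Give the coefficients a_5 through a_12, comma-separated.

6, 12, 8, 15, 13, 18, 12, 28

n=5: 1·5 5·1  f→[1+5]=6
q^6  k|6↦f(k): 1:1 2:2 3:3 6:6  a_6=12
d|7:{1,7}  Σf=1+7=8
n=8: 8·1 4·2 2·4 1·8  f→[8+4+2+1]=15
n=9: 9·1 3·3 1·9  f→[9+3+1]=13
d|10:{1,2,5,10}  Σf=1+2+5+10=18
d|11:{1,11}  Σf=1+11=12
n=12: 12·1 6·2 4·3 3·4 2·6 1·12  f→[12+6+4+3+2+1]=28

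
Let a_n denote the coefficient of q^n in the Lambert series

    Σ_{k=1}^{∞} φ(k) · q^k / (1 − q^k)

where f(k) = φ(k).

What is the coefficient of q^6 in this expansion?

[q^6] φ(6)=2,φ(3)=2,φ(2)=1,φ(1)=1 ⇒ 6

a_6 = 6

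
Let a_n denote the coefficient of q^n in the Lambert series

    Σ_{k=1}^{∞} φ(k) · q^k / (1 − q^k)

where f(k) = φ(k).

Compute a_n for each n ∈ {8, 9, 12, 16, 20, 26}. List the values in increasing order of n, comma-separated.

[q^8] φ(8)=4,φ(4)=2,φ(2)=1,φ(1)=1 ⇒ 8
n=9: 1·9 3·3 9·1  φ→[1+2+6]=9
d|12:{12,6,4,3,2,1}  Σφ=4+2+2+2+1+1=12
d|16:{16,8,4,2,1}  Σφ=8+4+2+1+1=16
[q^20] φ(20)=8,φ(10)=4,φ(5)=4,φ(4)=2,φ(2)=1,φ(1)=1 ⇒ 20
[q^26] φ(1)=1,φ(2)=1,φ(13)=12,φ(26)=12 ⇒ 26

8, 9, 12, 16, 20, 26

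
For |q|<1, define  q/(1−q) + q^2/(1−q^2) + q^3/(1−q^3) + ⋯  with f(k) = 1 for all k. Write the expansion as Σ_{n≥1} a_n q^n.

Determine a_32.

a_32 = 6

d|32:{32,16,8,4,2,1}  Σf=1+1+1+1+1+1=6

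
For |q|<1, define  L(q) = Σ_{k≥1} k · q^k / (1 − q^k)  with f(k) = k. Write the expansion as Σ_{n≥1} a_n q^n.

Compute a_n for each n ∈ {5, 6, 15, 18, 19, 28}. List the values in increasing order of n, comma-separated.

d|5:{5,1}  Σf=5+1=6
[q^6] f(6)=6,f(3)=3,f(2)=2,f(1)=1 ⇒ 12
q^15  k|15↦f(k): 15:15 5:5 3:3 1:1  a_15=24
d|18:{18,9,6,3,2,1}  Σf=18+9+6+3+2+1=39
d|19:{19,1}  Σf=19+1=20
d|28:{1,2,4,7,14,28}  Σf=1+2+4+7+14+28=56

6, 12, 24, 39, 20, 56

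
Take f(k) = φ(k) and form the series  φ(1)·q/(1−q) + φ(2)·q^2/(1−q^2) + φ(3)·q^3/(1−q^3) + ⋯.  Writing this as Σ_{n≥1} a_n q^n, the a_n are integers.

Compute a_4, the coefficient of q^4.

n=4: 1·4 2·2 4·1  φ→[1+1+2]=4

a_4 = 4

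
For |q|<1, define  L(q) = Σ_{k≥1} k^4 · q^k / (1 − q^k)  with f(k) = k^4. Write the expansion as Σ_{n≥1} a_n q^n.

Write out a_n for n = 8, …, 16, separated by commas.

4369, 6643, 10642, 14642, 22386, 28562, 40834, 51332, 69905

q^8  k|8↦f(k): 8:4096 4:256 2:16 1:1  a_8=4369
d|9:{1,3,9}  Σf=1+81+6561=6643
q^10  k|10↦f(k): 10:10000 5:625 2:16 1:1  a_10=10642
d|11:{1,11}  Σf=1+14641=14642
[q^12] f(1)=1,f(2)=16,f(3)=81,f(4)=256,f(6)=1296,f(12)=20736 ⇒ 22386
q^13  k|13↦f(k): 13:28561 1:1  a_13=28562
n=14: 1·14 2·7 7·2 14·1  f→[1+16+2401+38416]=40834
q^15  k|15↦f(k): 15:50625 5:625 3:81 1:1  a_15=51332
[q^16] f(16)=65536,f(8)=4096,f(4)=256,f(2)=16,f(1)=1 ⇒ 69905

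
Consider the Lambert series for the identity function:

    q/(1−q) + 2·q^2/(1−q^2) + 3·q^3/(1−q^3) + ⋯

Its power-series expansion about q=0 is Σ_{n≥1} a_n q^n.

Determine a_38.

a_38 = 60

n=38: 38·1 19·2 2·19 1·38  f→[38+19+2+1]=60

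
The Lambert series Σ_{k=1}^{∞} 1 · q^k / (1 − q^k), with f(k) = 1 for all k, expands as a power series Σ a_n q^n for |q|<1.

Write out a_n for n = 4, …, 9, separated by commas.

3, 2, 4, 2, 4, 3

d|4:{1,2,4}  Σf=1+1+1=3
[q^5] f(1)=1,f(5)=1 ⇒ 2
n=6: 6·1 3·2 2·3 1·6  f→[1+1+1+1]=4
d|7:{7,1}  Σf=1+1=2
q^8  k|8↦f(k): 8:1 4:1 2:1 1:1  a_8=4
[q^9] f(1)=1,f(3)=1,f(9)=1 ⇒ 3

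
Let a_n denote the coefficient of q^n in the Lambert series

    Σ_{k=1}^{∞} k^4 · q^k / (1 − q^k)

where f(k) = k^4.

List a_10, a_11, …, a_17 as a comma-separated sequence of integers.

[q^10] f(1)=1,f(2)=16,f(5)=625,f(10)=10000 ⇒ 10642
q^11  k|11↦f(k): 1:1 11:14641  a_11=14642
d|12:{12,6,4,3,2,1}  Σf=20736+1296+256+81+16+1=22386
n=13: 13·1 1·13  f→[28561+1]=28562
d|14:{14,7,2,1}  Σf=38416+2401+16+1=40834
d|15:{1,3,5,15}  Σf=1+81+625+50625=51332
n=16: 1·16 2·8 4·4 8·2 16·1  f→[1+16+256+4096+65536]=69905
n=17: 17·1 1·17  f→[83521+1]=83522

10642, 14642, 22386, 28562, 40834, 51332, 69905, 83522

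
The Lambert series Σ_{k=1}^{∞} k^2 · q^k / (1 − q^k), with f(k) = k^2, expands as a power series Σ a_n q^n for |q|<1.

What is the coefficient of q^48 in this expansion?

a_48 = 3410

q^48  k|48↦f(k): 48:2304 24:576 16:256 12:144 8:64 6:36 4:16 3:9 2:4 1:1  a_48=3410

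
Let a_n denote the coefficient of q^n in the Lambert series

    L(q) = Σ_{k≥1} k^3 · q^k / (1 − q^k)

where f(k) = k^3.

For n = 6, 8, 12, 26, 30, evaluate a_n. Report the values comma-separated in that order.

252, 585, 2044, 19782, 31752

q^6  k|6↦f(k): 1:1 2:8 3:27 6:216  a_6=252
d|8:{8,4,2,1}  Σf=512+64+8+1=585
q^12  k|12↦f(k): 12:1728 6:216 4:64 3:27 2:8 1:1  a_12=2044
d|26:{1,2,13,26}  Σf=1+8+2197+17576=19782
n=30: 1·30 2·15 3·10 5·6 6·5 10·3 15·2 30·1  f→[1+8+27+125+216+1000+3375+27000]=31752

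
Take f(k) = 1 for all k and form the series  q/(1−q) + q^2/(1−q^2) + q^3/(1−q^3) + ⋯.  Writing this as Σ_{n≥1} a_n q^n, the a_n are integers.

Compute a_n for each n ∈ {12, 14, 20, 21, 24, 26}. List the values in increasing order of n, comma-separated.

[q^12] f(12)=1,f(6)=1,f(4)=1,f(3)=1,f(2)=1,f(1)=1 ⇒ 6
[q^14] f(1)=1,f(2)=1,f(7)=1,f(14)=1 ⇒ 4
q^20  k|20↦f(k): 1:1 2:1 4:1 5:1 10:1 20:1  a_20=6
[q^21] f(1)=1,f(3)=1,f(7)=1,f(21)=1 ⇒ 4
n=24: 24·1 12·2 8·3 6·4 4·6 3·8 2·12 1·24  f→[1+1+1+1+1+1+1+1]=8
q^26  k|26↦f(k): 26:1 13:1 2:1 1:1  a_26=4

6, 4, 6, 4, 8, 4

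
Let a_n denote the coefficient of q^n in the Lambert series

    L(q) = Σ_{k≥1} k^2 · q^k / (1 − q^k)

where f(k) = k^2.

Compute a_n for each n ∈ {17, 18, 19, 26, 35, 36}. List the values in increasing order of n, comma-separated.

290, 455, 362, 850, 1300, 1911

d|17:{17,1}  Σf=289+1=290
q^18  k|18↦f(k): 1:1 2:4 3:9 6:36 9:81 18:324  a_18=455
n=19: 19·1 1·19  f→[361+1]=362
d|26:{26,13,2,1}  Σf=676+169+4+1=850
[q^35] f(35)=1225,f(7)=49,f(5)=25,f(1)=1 ⇒ 1300
d|36:{36,18,12,9,6,4,3,2,1}  Σf=1296+324+144+81+36+16+9+4+1=1911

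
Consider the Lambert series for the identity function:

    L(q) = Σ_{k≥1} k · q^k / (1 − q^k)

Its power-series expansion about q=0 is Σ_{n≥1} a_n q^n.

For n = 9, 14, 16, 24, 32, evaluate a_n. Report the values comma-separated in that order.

n=9: 1·9 3·3 9·1  f→[1+3+9]=13
[q^14] f(1)=1,f(2)=2,f(7)=7,f(14)=14 ⇒ 24
d|16:{16,8,4,2,1}  Σf=16+8+4+2+1=31
d|24:{1,2,3,4,6,8,12,24}  Σf=1+2+3+4+6+8+12+24=60
d|32:{32,16,8,4,2,1}  Σf=32+16+8+4+2+1=63

13, 24, 31, 60, 63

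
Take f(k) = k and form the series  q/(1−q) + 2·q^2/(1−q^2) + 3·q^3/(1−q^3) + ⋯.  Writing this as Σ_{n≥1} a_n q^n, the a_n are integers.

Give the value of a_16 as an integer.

a_16 = 31

n=16: 16·1 8·2 4·4 2·8 1·16  f→[16+8+4+2+1]=31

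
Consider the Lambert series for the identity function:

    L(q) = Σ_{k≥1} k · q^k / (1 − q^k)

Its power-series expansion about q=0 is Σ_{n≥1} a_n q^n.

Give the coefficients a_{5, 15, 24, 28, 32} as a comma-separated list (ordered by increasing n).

n=5: 5·1 1·5  f→[5+1]=6
n=15: 15·1 5·3 3·5 1·15  f→[15+5+3+1]=24
q^24  k|24↦f(k): 24:24 12:12 8:8 6:6 4:4 3:3 2:2 1:1  a_24=60
n=28: 1·28 2·14 4·7 7·4 14·2 28·1  f→[1+2+4+7+14+28]=56
d|32:{1,2,4,8,16,32}  Σf=1+2+4+8+16+32=63

6, 24, 60, 56, 63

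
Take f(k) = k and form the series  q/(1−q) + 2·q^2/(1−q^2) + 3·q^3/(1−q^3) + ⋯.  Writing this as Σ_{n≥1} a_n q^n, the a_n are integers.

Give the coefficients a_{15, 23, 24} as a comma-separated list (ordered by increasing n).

n=15: 15·1 5·3 3·5 1·15  f→[15+5+3+1]=24
[q^23] f(1)=1,f(23)=23 ⇒ 24
q^24  k|24↦f(k): 24:24 12:12 8:8 6:6 4:4 3:3 2:2 1:1  a_24=60

24, 24, 60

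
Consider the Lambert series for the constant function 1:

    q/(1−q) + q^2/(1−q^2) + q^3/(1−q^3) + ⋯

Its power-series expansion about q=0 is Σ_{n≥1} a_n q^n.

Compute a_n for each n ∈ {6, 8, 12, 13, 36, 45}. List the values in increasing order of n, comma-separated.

4, 4, 6, 2, 9, 6

n=6: 6·1 3·2 2·3 1·6  f→[1+1+1+1]=4
[q^8] f(8)=1,f(4)=1,f(2)=1,f(1)=1 ⇒ 4
d|12:{1,2,3,4,6,12}  Σf=1+1+1+1+1+1=6
[q^13] f(13)=1,f(1)=1 ⇒ 2
[q^36] f(1)=1,f(2)=1,f(3)=1,f(4)=1,f(6)=1,f(9)=1,f(12)=1,f(18)=1,f(36)=1 ⇒ 9
q^45  k|45↦f(k): 45:1 15:1 9:1 5:1 3:1 1:1  a_45=6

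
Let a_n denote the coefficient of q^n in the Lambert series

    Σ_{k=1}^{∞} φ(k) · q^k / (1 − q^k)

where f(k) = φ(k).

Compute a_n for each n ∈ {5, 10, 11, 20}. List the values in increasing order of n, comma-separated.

[q^5] φ(1)=1,φ(5)=4 ⇒ 5
n=10: 1·10 2·5 5·2 10·1  φ→[1+1+4+4]=10
q^11  k|11↦φ(k): 1:1 11:10  a_11=11
n=20: 1·20 2·10 4·5 5·4 10·2 20·1  φ→[1+1+2+4+4+8]=20

5, 10, 11, 20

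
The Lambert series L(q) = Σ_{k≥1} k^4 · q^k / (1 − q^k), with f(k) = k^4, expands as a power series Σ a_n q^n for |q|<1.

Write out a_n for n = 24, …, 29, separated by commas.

358258, 391251, 485554, 538084, 655746, 707282

n=24: 24·1 12·2 8·3 6·4 4·6 3·8 2·12 1·24  f→[331776+20736+4096+1296+256+81+16+1]=358258
q^25  k|25↦f(k): 25:390625 5:625 1:1  a_25=391251
n=26: 26·1 13·2 2·13 1·26  f→[456976+28561+16+1]=485554
n=27: 27·1 9·3 3·9 1·27  f→[531441+6561+81+1]=538084
[q^28] f(28)=614656,f(14)=38416,f(7)=2401,f(4)=256,f(2)=16,f(1)=1 ⇒ 655746
q^29  k|29↦f(k): 29:707281 1:1  a_29=707282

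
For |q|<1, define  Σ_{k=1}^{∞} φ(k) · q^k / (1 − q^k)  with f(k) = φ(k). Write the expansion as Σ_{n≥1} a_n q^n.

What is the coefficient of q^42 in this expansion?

[q^42] φ(42)=12,φ(21)=12,φ(14)=6,φ(7)=6,φ(6)=2,φ(3)=2,φ(2)=1,φ(1)=1 ⇒ 42

a_42 = 42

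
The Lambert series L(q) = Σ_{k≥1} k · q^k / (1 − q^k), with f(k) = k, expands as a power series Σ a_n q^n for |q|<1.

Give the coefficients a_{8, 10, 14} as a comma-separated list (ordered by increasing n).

q^8  k|8↦f(k): 8:8 4:4 2:2 1:1  a_8=15
q^10  k|10↦f(k): 1:1 2:2 5:5 10:10  a_10=18
n=14: 1·14 2·7 7·2 14·1  f→[1+2+7+14]=24

15, 18, 24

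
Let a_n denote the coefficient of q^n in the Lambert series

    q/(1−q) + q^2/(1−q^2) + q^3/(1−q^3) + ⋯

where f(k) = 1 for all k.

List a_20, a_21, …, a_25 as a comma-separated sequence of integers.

6, 4, 4, 2, 8, 3

q^20  k|20↦f(k): 1:1 2:1 4:1 5:1 10:1 20:1  a_20=6
q^21  k|21↦f(k): 1:1 3:1 7:1 21:1  a_21=4
d|22:{22,11,2,1}  Σf=1+1+1+1=4
[q^23] f(23)=1,f(1)=1 ⇒ 2
q^24  k|24↦f(k): 1:1 2:1 3:1 4:1 6:1 8:1 12:1 24:1  a_24=8
[q^25] f(1)=1,f(5)=1,f(25)=1 ⇒ 3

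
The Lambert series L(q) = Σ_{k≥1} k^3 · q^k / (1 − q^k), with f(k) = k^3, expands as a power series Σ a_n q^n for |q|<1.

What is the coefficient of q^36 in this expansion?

q^36  k|36↦f(k): 36:46656 18:5832 12:1728 9:729 6:216 4:64 3:27 2:8 1:1  a_36=55261

a_36 = 55261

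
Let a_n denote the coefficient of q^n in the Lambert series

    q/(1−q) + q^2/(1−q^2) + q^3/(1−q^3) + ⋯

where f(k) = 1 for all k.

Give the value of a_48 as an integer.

q^48  k|48↦f(k): 48:1 24:1 16:1 12:1 8:1 6:1 4:1 3:1 2:1 1:1  a_48=10

a_48 = 10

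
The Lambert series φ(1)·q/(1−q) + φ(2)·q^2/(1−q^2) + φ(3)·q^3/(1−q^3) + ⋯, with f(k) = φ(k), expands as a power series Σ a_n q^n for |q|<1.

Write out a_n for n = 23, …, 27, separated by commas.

d|23:{1,23}  Σφ=1+22=23
n=24: 1·24 2·12 3·8 4·6 6·4 8·3 12·2 24·1  φ→[1+1+2+2+2+4+4+8]=24
[q^25] φ(1)=1,φ(5)=4,φ(25)=20 ⇒ 25
n=26: 1·26 2·13 13·2 26·1  φ→[1+1+12+12]=26
d|27:{1,3,9,27}  Σφ=1+2+6+18=27

23, 24, 25, 26, 27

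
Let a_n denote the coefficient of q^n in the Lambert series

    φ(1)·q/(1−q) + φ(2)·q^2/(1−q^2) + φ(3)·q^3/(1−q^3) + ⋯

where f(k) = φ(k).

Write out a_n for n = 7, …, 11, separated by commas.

d|7:{1,7}  Σφ=1+6=7
q^8  k|8↦φ(k): 8:4 4:2 2:1 1:1  a_8=8
d|9:{1,3,9}  Σφ=1+2+6=9
[q^10] φ(10)=4,φ(5)=4,φ(2)=1,φ(1)=1 ⇒ 10
[q^11] φ(1)=1,φ(11)=10 ⇒ 11

7, 8, 9, 10, 11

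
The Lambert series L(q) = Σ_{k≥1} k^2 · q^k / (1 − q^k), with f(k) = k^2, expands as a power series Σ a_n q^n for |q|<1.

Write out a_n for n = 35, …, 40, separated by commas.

d|35:{1,5,7,35}  Σf=1+25+49+1225=1300
q^36  k|36↦f(k): 1:1 2:4 3:9 4:16 6:36 9:81 12:144 18:324 36:1296  a_36=1911
[q^37] f(1)=1,f(37)=1369 ⇒ 1370
q^38  k|38↦f(k): 1:1 2:4 19:361 38:1444  a_38=1810
d|39:{1,3,13,39}  Σf=1+9+169+1521=1700
n=40: 1·40 2·20 4·10 5·8 8·5 10·4 20·2 40·1  f→[1+4+16+25+64+100+400+1600]=2210

1300, 1911, 1370, 1810, 1700, 2210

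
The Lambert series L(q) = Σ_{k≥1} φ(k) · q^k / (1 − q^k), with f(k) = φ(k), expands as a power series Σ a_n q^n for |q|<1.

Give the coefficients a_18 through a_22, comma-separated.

[q^18] φ(18)=6,φ(9)=6,φ(6)=2,φ(3)=2,φ(2)=1,φ(1)=1 ⇒ 18
[q^19] φ(1)=1,φ(19)=18 ⇒ 19
n=20: 20·1 10·2 5·4 4·5 2·10 1·20  φ→[8+4+4+2+1+1]=20
n=21: 1·21 3·7 7·3 21·1  φ→[1+2+6+12]=21
[q^22] φ(1)=1,φ(2)=1,φ(11)=10,φ(22)=10 ⇒ 22

18, 19, 20, 21, 22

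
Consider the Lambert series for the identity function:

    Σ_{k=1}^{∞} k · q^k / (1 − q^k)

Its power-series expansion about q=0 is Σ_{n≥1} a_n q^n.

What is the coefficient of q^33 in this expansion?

a_33 = 48

d|33:{33,11,3,1}  Σf=33+11+3+1=48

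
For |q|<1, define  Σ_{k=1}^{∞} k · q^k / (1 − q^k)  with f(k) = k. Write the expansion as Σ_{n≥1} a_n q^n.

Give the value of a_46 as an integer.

a_46 = 72

q^46  k|46↦f(k): 46:46 23:23 2:2 1:1  a_46=72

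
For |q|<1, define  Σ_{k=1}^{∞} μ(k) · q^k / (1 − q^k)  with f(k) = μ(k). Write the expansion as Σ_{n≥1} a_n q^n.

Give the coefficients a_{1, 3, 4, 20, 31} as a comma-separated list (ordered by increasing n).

1, 0, 0, 0, 0

[q^1] μ(1)=1 ⇒ 1
[q^3] μ(3)=-1,μ(1)=1 ⇒ 0
[q^4] μ(4)=0,μ(2)=-1,μ(1)=1 ⇒ 0
q^20  k|20↦μ(k): 20:0 10:1 5:-1 4:0 2:-1 1:1  a_20=0
d|31:{31,1}  Σμ=(-1)+1=0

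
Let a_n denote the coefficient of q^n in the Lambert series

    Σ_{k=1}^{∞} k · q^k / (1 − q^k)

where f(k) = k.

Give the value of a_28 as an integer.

[q^28] f(1)=1,f(2)=2,f(4)=4,f(7)=7,f(14)=14,f(28)=28 ⇒ 56

a_28 = 56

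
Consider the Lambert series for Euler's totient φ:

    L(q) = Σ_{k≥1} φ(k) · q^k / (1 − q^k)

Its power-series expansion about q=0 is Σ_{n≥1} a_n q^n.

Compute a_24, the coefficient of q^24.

d|24:{1,2,3,4,6,8,12,24}  Σφ=1+1+2+2+2+4+4+8=24

a_24 = 24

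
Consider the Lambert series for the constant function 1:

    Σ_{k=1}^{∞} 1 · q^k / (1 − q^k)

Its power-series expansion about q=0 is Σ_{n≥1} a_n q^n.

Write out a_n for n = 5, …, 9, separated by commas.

n=5: 5·1 1·5  f→[1+1]=2
q^6  k|6↦f(k): 1:1 2:1 3:1 6:1  a_6=4
d|7:{7,1}  Σf=1+1=2
[q^8] f(1)=1,f(2)=1,f(4)=1,f(8)=1 ⇒ 4
n=9: 9·1 3·3 1·9  f→[1+1+1]=3

2, 4, 2, 4, 3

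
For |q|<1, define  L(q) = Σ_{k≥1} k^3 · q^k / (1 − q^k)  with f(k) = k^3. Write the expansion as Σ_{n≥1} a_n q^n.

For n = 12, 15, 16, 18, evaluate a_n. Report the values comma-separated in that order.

n=12: 12·1 6·2 4·3 3·4 2·6 1·12  f→[1728+216+64+27+8+1]=2044
n=15: 1·15 3·5 5·3 15·1  f→[1+27+125+3375]=3528
q^16  k|16↦f(k): 1:1 2:8 4:64 8:512 16:4096  a_16=4681
[q^18] f(18)=5832,f(9)=729,f(6)=216,f(3)=27,f(2)=8,f(1)=1 ⇒ 6813

2044, 3528, 4681, 6813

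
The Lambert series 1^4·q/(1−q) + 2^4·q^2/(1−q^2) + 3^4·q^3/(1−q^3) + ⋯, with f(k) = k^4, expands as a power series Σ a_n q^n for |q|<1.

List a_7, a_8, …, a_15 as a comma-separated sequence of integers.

d|7:{7,1}  Σf=2401+1=2402
n=8: 1·8 2·4 4·2 8·1  f→[1+16+256+4096]=4369
d|9:{1,3,9}  Σf=1+81+6561=6643
[q^10] f(10)=10000,f(5)=625,f(2)=16,f(1)=1 ⇒ 10642
[q^11] f(1)=1,f(11)=14641 ⇒ 14642
d|12:{12,6,4,3,2,1}  Σf=20736+1296+256+81+16+1=22386
q^13  k|13↦f(k): 1:1 13:28561  a_13=28562
q^14  k|14↦f(k): 14:38416 7:2401 2:16 1:1  a_14=40834
q^15  k|15↦f(k): 15:50625 5:625 3:81 1:1  a_15=51332

2402, 4369, 6643, 10642, 14642, 22386, 28562, 40834, 51332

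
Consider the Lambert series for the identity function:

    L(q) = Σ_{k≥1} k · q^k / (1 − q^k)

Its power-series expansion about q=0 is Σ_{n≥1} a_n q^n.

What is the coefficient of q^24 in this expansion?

a_24 = 60

q^24  k|24↦f(k): 24:24 12:12 8:8 6:6 4:4 3:3 2:2 1:1  a_24=60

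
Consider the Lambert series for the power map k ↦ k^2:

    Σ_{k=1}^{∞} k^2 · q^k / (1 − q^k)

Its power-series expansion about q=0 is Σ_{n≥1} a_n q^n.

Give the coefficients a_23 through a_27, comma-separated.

530, 850, 651, 850, 820

d|23:{23,1}  Σf=529+1=530
q^24  k|24↦f(k): 24:576 12:144 8:64 6:36 4:16 3:9 2:4 1:1  a_24=850
q^25  k|25↦f(k): 1:1 5:25 25:625  a_25=651
d|26:{26,13,2,1}  Σf=676+169+4+1=850
q^27  k|27↦f(k): 1:1 3:9 9:81 27:729  a_27=820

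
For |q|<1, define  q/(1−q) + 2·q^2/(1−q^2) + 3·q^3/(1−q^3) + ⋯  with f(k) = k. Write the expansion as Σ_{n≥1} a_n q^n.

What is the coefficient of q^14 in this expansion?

[q^14] f(14)=14,f(7)=7,f(2)=2,f(1)=1 ⇒ 24

a_14 = 24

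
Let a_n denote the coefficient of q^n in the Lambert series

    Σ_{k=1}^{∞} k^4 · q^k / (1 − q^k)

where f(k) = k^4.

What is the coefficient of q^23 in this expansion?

a_23 = 279842

n=23: 1·23 23·1  f→[1+279841]=279842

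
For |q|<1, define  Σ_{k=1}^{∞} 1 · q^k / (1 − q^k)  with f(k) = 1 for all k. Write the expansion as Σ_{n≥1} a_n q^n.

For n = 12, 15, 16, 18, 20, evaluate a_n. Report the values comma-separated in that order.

6, 4, 5, 6, 6

d|12:{1,2,3,4,6,12}  Σf=1+1+1+1+1+1=6
[q^15] f(1)=1,f(3)=1,f(5)=1,f(15)=1 ⇒ 4
q^16  k|16↦f(k): 1:1 2:1 4:1 8:1 16:1  a_16=5
[q^18] f(1)=1,f(2)=1,f(3)=1,f(6)=1,f(9)=1,f(18)=1 ⇒ 6
n=20: 20·1 10·2 5·4 4·5 2·10 1·20  f→[1+1+1+1+1+1]=6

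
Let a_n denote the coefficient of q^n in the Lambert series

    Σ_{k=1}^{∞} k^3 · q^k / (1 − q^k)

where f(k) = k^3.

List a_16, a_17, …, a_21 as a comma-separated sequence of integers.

4681, 4914, 6813, 6860, 9198, 9632

q^16  k|16↦f(k): 16:4096 8:512 4:64 2:8 1:1  a_16=4681
n=17: 1·17 17·1  f→[1+4913]=4914
d|18:{1,2,3,6,9,18}  Σf=1+8+27+216+729+5832=6813
q^19  k|19↦f(k): 1:1 19:6859  a_19=6860
d|20:{1,2,4,5,10,20}  Σf=1+8+64+125+1000+8000=9198
n=21: 1·21 3·7 7·3 21·1  f→[1+27+343+9261]=9632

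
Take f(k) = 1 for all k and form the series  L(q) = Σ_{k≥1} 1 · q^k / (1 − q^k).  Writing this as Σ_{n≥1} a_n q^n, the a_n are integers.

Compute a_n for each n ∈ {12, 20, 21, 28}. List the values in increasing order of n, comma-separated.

[q^12] f(12)=1,f(6)=1,f(4)=1,f(3)=1,f(2)=1,f(1)=1 ⇒ 6
n=20: 20·1 10·2 5·4 4·5 2·10 1·20  f→[1+1+1+1+1+1]=6
n=21: 21·1 7·3 3·7 1·21  f→[1+1+1+1]=4
d|28:{1,2,4,7,14,28}  Σf=1+1+1+1+1+1=6

6, 6, 4, 6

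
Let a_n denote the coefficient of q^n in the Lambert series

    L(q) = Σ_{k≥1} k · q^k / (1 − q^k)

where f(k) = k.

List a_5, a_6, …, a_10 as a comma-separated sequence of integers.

6, 12, 8, 15, 13, 18

d|5:{5,1}  Σf=5+1=6
d|6:{6,3,2,1}  Σf=6+3+2+1=12
[q^7] f(7)=7,f(1)=1 ⇒ 8
q^8  k|8↦f(k): 8:8 4:4 2:2 1:1  a_8=15
q^9  k|9↦f(k): 1:1 3:3 9:9  a_9=13
q^10  k|10↦f(k): 1:1 2:2 5:5 10:10  a_10=18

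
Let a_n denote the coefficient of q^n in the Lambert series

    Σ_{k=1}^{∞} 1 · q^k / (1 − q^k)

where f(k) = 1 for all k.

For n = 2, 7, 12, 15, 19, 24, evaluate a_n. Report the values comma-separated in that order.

2, 2, 6, 4, 2, 8

q^2  k|2↦f(k): 1:1 2:1  a_2=2
n=7: 1·7 7·1  f→[1+1]=2
q^12  k|12↦f(k): 1:1 2:1 3:1 4:1 6:1 12:1  a_12=6
n=15: 15·1 5·3 3·5 1·15  f→[1+1+1+1]=4
n=19: 1·19 19·1  f→[1+1]=2
d|24:{24,12,8,6,4,3,2,1}  Σf=1+1+1+1+1+1+1+1=8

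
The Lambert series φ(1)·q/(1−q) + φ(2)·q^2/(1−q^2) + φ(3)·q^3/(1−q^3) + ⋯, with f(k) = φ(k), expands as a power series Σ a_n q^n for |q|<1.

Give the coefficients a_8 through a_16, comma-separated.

q^8  k|8↦φ(k): 1:1 2:1 4:2 8:4  a_8=8
[q^9] φ(9)=6,φ(3)=2,φ(1)=1 ⇒ 9
n=10: 10·1 5·2 2·5 1·10  φ→[4+4+1+1]=10
d|11:{11,1}  Σφ=10+1=11
n=12: 12·1 6·2 4·3 3·4 2·6 1·12  φ→[4+2+2+2+1+1]=12
d|13:{13,1}  Σφ=12+1=13
q^14  k|14↦φ(k): 1:1 2:1 7:6 14:6  a_14=14
[q^15] φ(15)=8,φ(5)=4,φ(3)=2,φ(1)=1 ⇒ 15
n=16: 16·1 8·2 4·4 2·8 1·16  φ→[8+4+2+1+1]=16

8, 9, 10, 11, 12, 13, 14, 15, 16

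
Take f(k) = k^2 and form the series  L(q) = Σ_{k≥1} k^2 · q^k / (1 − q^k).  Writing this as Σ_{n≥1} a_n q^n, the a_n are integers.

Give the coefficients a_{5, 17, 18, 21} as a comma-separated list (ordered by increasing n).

[q^5] f(5)=25,f(1)=1 ⇒ 26
[q^17] f(17)=289,f(1)=1 ⇒ 290
q^18  k|18↦f(k): 1:1 2:4 3:9 6:36 9:81 18:324  a_18=455
q^21  k|21↦f(k): 21:441 7:49 3:9 1:1  a_21=500

26, 290, 455, 500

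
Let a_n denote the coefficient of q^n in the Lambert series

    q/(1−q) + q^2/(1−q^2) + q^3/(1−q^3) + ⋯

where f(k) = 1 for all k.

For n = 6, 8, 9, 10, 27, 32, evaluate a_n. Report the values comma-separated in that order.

4, 4, 3, 4, 4, 6

[q^6] f(6)=1,f(3)=1,f(2)=1,f(1)=1 ⇒ 4
d|8:{1,2,4,8}  Σf=1+1+1+1=4
q^9  k|9↦f(k): 9:1 3:1 1:1  a_9=3
[q^10] f(10)=1,f(5)=1,f(2)=1,f(1)=1 ⇒ 4
q^27  k|27↦f(k): 1:1 3:1 9:1 27:1  a_27=4
q^32  k|32↦f(k): 32:1 16:1 8:1 4:1 2:1 1:1  a_32=6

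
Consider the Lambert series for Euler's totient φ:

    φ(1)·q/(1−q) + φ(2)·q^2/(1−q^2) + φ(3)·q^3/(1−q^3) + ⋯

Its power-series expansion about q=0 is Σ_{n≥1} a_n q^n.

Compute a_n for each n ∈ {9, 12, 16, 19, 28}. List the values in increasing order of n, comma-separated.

n=9: 9·1 3·3 1·9  φ→[6+2+1]=9
d|12:{12,6,4,3,2,1}  Σφ=4+2+2+2+1+1=12
d|16:{1,2,4,8,16}  Σφ=1+1+2+4+8=16
n=19: 19·1 1·19  φ→[18+1]=19
n=28: 28·1 14·2 7·4 4·7 2·14 1·28  φ→[12+6+6+2+1+1]=28

9, 12, 16, 19, 28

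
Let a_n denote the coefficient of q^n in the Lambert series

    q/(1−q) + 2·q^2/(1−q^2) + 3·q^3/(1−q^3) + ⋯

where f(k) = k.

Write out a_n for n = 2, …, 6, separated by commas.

3, 4, 7, 6, 12

[q^2] f(2)=2,f(1)=1 ⇒ 3
q^3  k|3↦f(k): 1:1 3:3  a_3=4
q^4  k|4↦f(k): 4:4 2:2 1:1  a_4=7
q^5  k|5↦f(k): 1:1 5:5  a_5=6
n=6: 6·1 3·2 2·3 1·6  f→[6+3+2+1]=12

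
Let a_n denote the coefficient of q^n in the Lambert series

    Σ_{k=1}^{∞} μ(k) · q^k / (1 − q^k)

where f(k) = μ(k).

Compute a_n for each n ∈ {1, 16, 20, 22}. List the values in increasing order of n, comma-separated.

q^1  k|1↦μ(k): 1:1  a_1=1
q^16  k|16↦μ(k): 1:1 2:-1 4:0 8:0 16:0  a_16=0
n=20: 20·1 10·2 5·4 4·5 2·10 1·20  μ→[0+1+(-1)+0+(-1)+1]=0
d|22:{22,11,2,1}  Σμ=1+(-1)+(-1)+1=0

1, 0, 0, 0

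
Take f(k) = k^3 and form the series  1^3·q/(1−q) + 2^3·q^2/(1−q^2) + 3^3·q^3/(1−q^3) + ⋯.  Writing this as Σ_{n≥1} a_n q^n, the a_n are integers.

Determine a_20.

a_20 = 9198

n=20: 20·1 10·2 5·4 4·5 2·10 1·20  f→[8000+1000+125+64+8+1]=9198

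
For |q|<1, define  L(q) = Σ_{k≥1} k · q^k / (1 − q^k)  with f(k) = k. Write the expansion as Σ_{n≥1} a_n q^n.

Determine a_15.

a_15 = 24

n=15: 15·1 5·3 3·5 1·15  f→[15+5+3+1]=24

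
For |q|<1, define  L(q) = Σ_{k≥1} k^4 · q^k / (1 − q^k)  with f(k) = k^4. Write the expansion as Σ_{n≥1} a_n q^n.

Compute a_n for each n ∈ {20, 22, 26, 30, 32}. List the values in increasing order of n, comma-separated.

170898, 248914, 485554, 872644, 1118481

n=20: 20·1 10·2 5·4 4·5 2·10 1·20  f→[160000+10000+625+256+16+1]=170898
d|22:{1,2,11,22}  Σf=1+16+14641+234256=248914
d|26:{1,2,13,26}  Σf=1+16+28561+456976=485554
[q^30] f(30)=810000,f(15)=50625,f(10)=10000,f(6)=1296,f(5)=625,f(3)=81,f(2)=16,f(1)=1 ⇒ 872644
n=32: 1·32 2·16 4·8 8·4 16·2 32·1  f→[1+16+256+4096+65536+1048576]=1118481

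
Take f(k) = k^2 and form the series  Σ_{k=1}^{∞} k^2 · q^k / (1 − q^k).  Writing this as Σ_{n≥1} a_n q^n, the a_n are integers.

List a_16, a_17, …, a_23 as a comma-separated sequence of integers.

341, 290, 455, 362, 546, 500, 610, 530

q^16  k|16↦f(k): 16:256 8:64 4:16 2:4 1:1  a_16=341
q^17  k|17↦f(k): 17:289 1:1  a_17=290
[q^18] f(18)=324,f(9)=81,f(6)=36,f(3)=9,f(2)=4,f(1)=1 ⇒ 455
n=19: 1·19 19·1  f→[1+361]=362
[q^20] f(1)=1,f(2)=4,f(4)=16,f(5)=25,f(10)=100,f(20)=400 ⇒ 546
d|21:{1,3,7,21}  Σf=1+9+49+441=500
n=22: 1·22 2·11 11·2 22·1  f→[1+4+121+484]=610
[q^23] f(1)=1,f(23)=529 ⇒ 530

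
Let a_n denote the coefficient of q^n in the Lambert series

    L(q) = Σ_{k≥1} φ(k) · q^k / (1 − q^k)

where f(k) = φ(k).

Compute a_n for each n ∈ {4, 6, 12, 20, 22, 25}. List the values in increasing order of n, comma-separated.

n=4: 1·4 2·2 4·1  φ→[1+1+2]=4
q^6  k|6↦φ(k): 1:1 2:1 3:2 6:2  a_6=6
d|12:{12,6,4,3,2,1}  Σφ=4+2+2+2+1+1=12
q^20  k|20↦φ(k): 1:1 2:1 4:2 5:4 10:4 20:8  a_20=20
d|22:{22,11,2,1}  Σφ=10+10+1+1=22
n=25: 25·1 5·5 1·25  φ→[20+4+1]=25

4, 6, 12, 20, 22, 25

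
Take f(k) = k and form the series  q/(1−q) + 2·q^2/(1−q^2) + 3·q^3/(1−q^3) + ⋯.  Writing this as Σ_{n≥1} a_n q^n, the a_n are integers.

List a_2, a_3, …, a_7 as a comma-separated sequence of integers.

n=2: 2·1 1·2  f→[2+1]=3
[q^3] f(1)=1,f(3)=3 ⇒ 4
q^4  k|4↦f(k): 4:4 2:2 1:1  a_4=7
d|5:{1,5}  Σf=1+5=6
d|6:{6,3,2,1}  Σf=6+3+2+1=12
d|7:{7,1}  Σf=7+1=8

3, 4, 7, 6, 12, 8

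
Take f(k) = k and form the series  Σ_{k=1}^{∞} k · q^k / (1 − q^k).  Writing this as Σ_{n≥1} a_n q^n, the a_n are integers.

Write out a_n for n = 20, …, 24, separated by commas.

42, 32, 36, 24, 60

n=20: 1·20 2·10 4·5 5·4 10·2 20·1  f→[1+2+4+5+10+20]=42
d|21:{1,3,7,21}  Σf=1+3+7+21=32
[q^22] f(22)=22,f(11)=11,f(2)=2,f(1)=1 ⇒ 36
q^23  k|23↦f(k): 23:23 1:1  a_23=24
q^24  k|24↦f(k): 24:24 12:12 8:8 6:6 4:4 3:3 2:2 1:1  a_24=60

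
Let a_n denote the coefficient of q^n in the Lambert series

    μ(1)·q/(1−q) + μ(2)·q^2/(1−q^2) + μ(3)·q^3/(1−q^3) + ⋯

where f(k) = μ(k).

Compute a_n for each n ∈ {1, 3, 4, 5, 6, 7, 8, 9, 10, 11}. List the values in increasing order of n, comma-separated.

1, 0, 0, 0, 0, 0, 0, 0, 0, 0

q^1  k|1↦μ(k): 1:1  a_1=1
n=3: 1·3 3·1  μ→[1+(-1)]=0
n=4: 4·1 2·2 1·4  μ→[0+(-1)+1]=0
n=5: 5·1 1·5  μ→[(-1)+1]=0
n=6: 1·6 2·3 3·2 6·1  μ→[1+(-1)+(-1)+1]=0
d|7:{7,1}  Σμ=(-1)+1=0
q^8  k|8↦μ(k): 8:0 4:0 2:-1 1:1  a_8=0
[q^9] μ(1)=1,μ(3)=-1,μ(9)=0 ⇒ 0
[q^10] μ(1)=1,μ(2)=-1,μ(5)=-1,μ(10)=1 ⇒ 0
n=11: 11·1 1·11  μ→[(-1)+1]=0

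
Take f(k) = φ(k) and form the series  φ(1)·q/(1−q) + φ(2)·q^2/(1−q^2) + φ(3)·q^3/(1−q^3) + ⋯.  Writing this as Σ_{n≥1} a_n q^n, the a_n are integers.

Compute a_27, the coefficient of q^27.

n=27: 27·1 9·3 3·9 1·27  φ→[18+6+2+1]=27

a_27 = 27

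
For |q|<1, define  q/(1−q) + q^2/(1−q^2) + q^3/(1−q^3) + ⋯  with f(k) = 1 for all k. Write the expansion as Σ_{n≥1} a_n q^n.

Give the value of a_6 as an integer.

a_6 = 4

q^6  k|6↦f(k): 6:1 3:1 2:1 1:1  a_6=4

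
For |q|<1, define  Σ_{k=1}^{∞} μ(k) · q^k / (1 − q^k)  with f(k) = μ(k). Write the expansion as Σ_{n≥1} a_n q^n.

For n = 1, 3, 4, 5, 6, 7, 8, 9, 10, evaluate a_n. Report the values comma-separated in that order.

1, 0, 0, 0, 0, 0, 0, 0, 0

d|1:{1}  Σμ=1=1
[q^3] μ(1)=1,μ(3)=-1 ⇒ 0
q^4  k|4↦μ(k): 4:0 2:-1 1:1  a_4=0
n=5: 5·1 1·5  μ→[(-1)+1]=0
d|6:{1,2,3,6}  Σμ=1+(-1)+(-1)+1=0
[q^7] μ(7)=-1,μ(1)=1 ⇒ 0
q^8  k|8↦μ(k): 8:0 4:0 2:-1 1:1  a_8=0
q^9  k|9↦μ(k): 9:0 3:-1 1:1  a_9=0
q^10  k|10↦μ(k): 1:1 2:-1 5:-1 10:1  a_10=0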